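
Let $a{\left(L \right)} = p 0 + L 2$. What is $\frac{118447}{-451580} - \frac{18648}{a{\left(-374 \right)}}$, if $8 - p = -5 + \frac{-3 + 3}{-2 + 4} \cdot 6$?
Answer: $\frac{2083116371}{84445460} \approx 24.668$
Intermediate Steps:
$p = 13$ ($p = 8 - \left(-5 + \frac{-3 + 3}{-2 + 4} \cdot 6\right) = 8 - \left(-5 + \frac{0}{2} \cdot 6\right) = 8 - \left(-5 + 0 \cdot \frac{1}{2} \cdot 6\right) = 8 - \left(-5 + 0 \cdot 6\right) = 8 - \left(-5 + 0\right) = 8 - -5 = 8 + 5 = 13$)
$a{\left(L \right)} = 2 L$ ($a{\left(L \right)} = 13 \cdot 0 + L 2 = 0 + 2 L = 2 L$)
$\frac{118447}{-451580} - \frac{18648}{a{\left(-374 \right)}} = \frac{118447}{-451580} - \frac{18648}{2 \left(-374\right)} = 118447 \left(- \frac{1}{451580}\right) - \frac{18648}{-748} = - \frac{118447}{451580} - - \frac{4662}{187} = - \frac{118447}{451580} + \frac{4662}{187} = \frac{2083116371}{84445460}$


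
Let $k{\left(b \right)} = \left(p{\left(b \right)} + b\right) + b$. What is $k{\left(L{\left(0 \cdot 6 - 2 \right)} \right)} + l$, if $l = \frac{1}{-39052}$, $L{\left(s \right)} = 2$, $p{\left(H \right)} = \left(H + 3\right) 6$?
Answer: $\frac{1327767}{39052} \approx 34.0$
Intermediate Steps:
$p{\left(H \right)} = 18 + 6 H$ ($p{\left(H \right)} = \left(3 + H\right) 6 = 18 + 6 H$)
$k{\left(b \right)} = 18 + 8 b$ ($k{\left(b \right)} = \left(\left(18 + 6 b\right) + b\right) + b = \left(18 + 7 b\right) + b = 18 + 8 b$)
$l = - \frac{1}{39052} \approx -2.5607 \cdot 10^{-5}$
$k{\left(L{\left(0 \cdot 6 - 2 \right)} \right)} + l = \left(18 + 8 \cdot 2\right) - \frac{1}{39052} = \left(18 + 16\right) - \frac{1}{39052} = 34 - \frac{1}{39052} = \frac{1327767}{39052}$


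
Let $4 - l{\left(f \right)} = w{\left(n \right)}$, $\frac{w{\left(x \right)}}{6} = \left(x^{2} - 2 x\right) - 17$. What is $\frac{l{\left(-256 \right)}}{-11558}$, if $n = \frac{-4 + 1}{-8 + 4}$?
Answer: $- \frac{893}{92464} \approx -0.0096578$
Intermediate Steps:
$n = \frac{3}{4}$ ($n = - \frac{3}{-4} = \left(-3\right) \left(- \frac{1}{4}\right) = \frac{3}{4} \approx 0.75$)
$w{\left(x \right)} = -102 - 12 x + 6 x^{2}$ ($w{\left(x \right)} = 6 \left(\left(x^{2} - 2 x\right) - 17\right) = 6 \left(-17 + x^{2} - 2 x\right) = -102 - 12 x + 6 x^{2}$)
$l{\left(f \right)} = \frac{893}{8}$ ($l{\left(f \right)} = 4 - \left(-102 - 9 + 6 \left(\frac{3}{4}\right)^{2}\right) = 4 - \left(-102 - 9 + 6 \cdot \frac{9}{16}\right) = 4 - \left(-102 - 9 + \frac{27}{8}\right) = 4 - - \frac{861}{8} = 4 + \frac{861}{8} = \frac{893}{8}$)
$\frac{l{\left(-256 \right)}}{-11558} = \frac{893}{8 \left(-11558\right)} = \frac{893}{8} \left(- \frac{1}{11558}\right) = - \frac{893}{92464}$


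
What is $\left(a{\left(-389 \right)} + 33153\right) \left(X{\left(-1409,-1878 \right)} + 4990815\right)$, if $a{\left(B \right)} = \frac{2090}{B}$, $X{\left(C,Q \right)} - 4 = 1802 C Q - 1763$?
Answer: $\frac{61548515288935220}{389} \approx 1.5822 \cdot 10^{14}$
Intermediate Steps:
$X{\left(C,Q \right)} = -1759 + 1802 C Q$ ($X{\left(C,Q \right)} = 4 + \left(1802 C Q - 1763\right) = 4 + \left(-1763 + 1802 C Q\right) = -1759 + 1802 C Q$)
$\left(a{\left(-389 \right)} + 33153\right) \left(X{\left(-1409,-1878 \right)} + 4990815\right) = \left(\frac{2090}{-389} + 33153\right) \left(\left(-1759 + 1802 \left(-1409\right) \left(-1878\right)\right) + 4990815\right) = \left(2090 \left(- \frac{1}{389}\right) + 33153\right) \left(\left(-1759 + 4768275804\right) + 4990815\right) = \left(- \frac{2090}{389} + 33153\right) \left(4768274045 + 4990815\right) = \frac{12894427}{389} \cdot 4773264860 = \frac{61548515288935220}{389}$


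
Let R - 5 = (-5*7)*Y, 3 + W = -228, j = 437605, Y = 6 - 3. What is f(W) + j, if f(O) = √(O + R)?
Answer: 437605 + I*√331 ≈ 4.3761e+5 + 18.193*I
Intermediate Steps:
Y = 3
W = -231 (W = -3 - 228 = -231)
R = -100 (R = 5 - 5*7*3 = 5 - 35*3 = 5 - 105 = -100)
f(O) = √(-100 + O) (f(O) = √(O - 100) = √(-100 + O))
f(W) + j = √(-100 - 231) + 437605 = √(-331) + 437605 = I*√331 + 437605 = 437605 + I*√331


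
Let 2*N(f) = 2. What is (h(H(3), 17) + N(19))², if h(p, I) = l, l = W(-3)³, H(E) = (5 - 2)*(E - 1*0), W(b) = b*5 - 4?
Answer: 47032164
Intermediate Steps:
W(b) = -4 + 5*b (W(b) = 5*b - 4 = -4 + 5*b)
H(E) = 3*E (H(E) = 3*(E + 0) = 3*E)
N(f) = 1 (N(f) = (½)*2 = 1)
l = -6859 (l = (-4 + 5*(-3))³ = (-4 - 15)³ = (-19)³ = -6859)
h(p, I) = -6859
(h(H(3), 17) + N(19))² = (-6859 + 1)² = (-6858)² = 47032164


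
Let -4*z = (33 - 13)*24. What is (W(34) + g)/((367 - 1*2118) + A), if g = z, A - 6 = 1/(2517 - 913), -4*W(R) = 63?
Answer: 72581/932993 ≈ 0.077794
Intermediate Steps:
W(R) = -63/4 (W(R) = -¼*63 = -63/4)
A = 9625/1604 (A = 6 + 1/(2517 - 913) = 6 + 1/1604 = 9625/1604 ≈ 6.0006)
z = -120 (z = -(33 - 13)*24/4 = -5*24 = -¼*480 = -120)
g = -120
(W(34) + g)/((367 - 1*2118) + A) = (-63/4 - 120)/((367 - 1*2118) + 9625/1604) = -543/(4*((367 - 2118) + 9625/1604)) = -543/(4*(-1751 + 9625/1604)) = -543/(4*(-2798979/1604)) = -543/4*(-1604/2798979) = 72581/932993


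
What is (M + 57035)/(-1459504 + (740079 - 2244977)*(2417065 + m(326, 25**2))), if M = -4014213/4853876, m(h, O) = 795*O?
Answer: -276836803447/21285139070418630624 ≈ -1.3006e-8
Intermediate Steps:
M = -4014213/4853876 (M = -4014213*1/4853876 = -4014213/4853876 ≈ -0.82701)
(M + 57035)/(-1459504 + (740079 - 2244977)*(2417065 + m(326, 25**2))) = (-4014213/4853876 + 57035)/(-1459504 + (740079 - 2244977)*(2417065 + 795*25**2)) = 276836803447/(4853876*(-1459504 - 1504898*(2417065 + 795*625))) = 276836803447/(4853876*(-1459504 - 1504898*(2417065 + 496875))) = 276836803447/(4853876*(-1459504 - 1504898*2913940)) = 276836803447/(4853876*(-1459504 - 4385182478120)) = (276836803447/4853876)/(-4385183937624) = (276836803447/4853876)*(-1/4385183937624) = -276836803447/21285139070418630624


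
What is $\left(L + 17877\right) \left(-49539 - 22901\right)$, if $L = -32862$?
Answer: $1085513400$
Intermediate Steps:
$\left(L + 17877\right) \left(-49539 - 22901\right) = \left(-32862 + 17877\right) \left(-49539 - 22901\right) = \left(-14985\right) \left(-72440\right) = 1085513400$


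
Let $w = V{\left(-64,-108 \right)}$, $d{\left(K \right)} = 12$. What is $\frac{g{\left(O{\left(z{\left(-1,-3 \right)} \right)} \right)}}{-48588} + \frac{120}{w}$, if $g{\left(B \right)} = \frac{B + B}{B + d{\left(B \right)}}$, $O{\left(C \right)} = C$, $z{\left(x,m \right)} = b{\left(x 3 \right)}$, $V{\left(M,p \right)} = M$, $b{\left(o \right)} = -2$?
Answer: $- \frac{911021}{485880} \approx -1.875$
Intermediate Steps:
$z{\left(x,m \right)} = -2$
$w = -64$
$g{\left(B \right)} = \frac{2 B}{12 + B}$ ($g{\left(B \right)} = \frac{B + B}{B + 12} = \frac{2 B}{12 + B}$)
$\frac{g{\left(O{\left(z{\left(-1,-3 \right)} \right)} \right)}}{-48588} + \frac{120}{w} = \frac{2 \left(-2\right) \frac{1}{12 - 2}}{-48588} + \frac{120}{-64} = 2 \left(-2\right) \frac{1}{10} \left(- \frac{1}{48588}\right) + 120 \left(- \frac{1}{64}\right) = 2 \left(-2\right) \frac{1}{10} \left(- \frac{1}{48588}\right) - \frac{15}{8} = \left(- \frac{2}{5}\right) \left(- \frac{1}{48588}\right) - \frac{15}{8} = \frac{1}{121470} - \frac{15}{8} = - \frac{911021}{485880}$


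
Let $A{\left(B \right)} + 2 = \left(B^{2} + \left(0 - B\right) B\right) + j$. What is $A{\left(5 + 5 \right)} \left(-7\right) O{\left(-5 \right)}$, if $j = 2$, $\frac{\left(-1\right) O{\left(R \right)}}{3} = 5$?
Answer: $0$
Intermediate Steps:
$O{\left(R \right)} = -15$ ($O{\left(R \right)} = \left(-3\right) 5 = -15$)
$A{\left(B \right)} = 0$ ($A{\left(B \right)} = -2 + \left(\left(B^{2} + \left(0 - B\right) B\right) + 2\right) = -2 + \left(\left(B^{2} + - B B\right) + 2\right) = -2 + \left(\left(B^{2} - B^{2}\right) + 2\right) = -2 + \left(0 + 2\right) = -2 + 2 = 0$)
$A{\left(5 + 5 \right)} \left(-7\right) O{\left(-5 \right)} = 0 \left(-7\right) \left(-15\right) = 0 \left(-15\right) = 0$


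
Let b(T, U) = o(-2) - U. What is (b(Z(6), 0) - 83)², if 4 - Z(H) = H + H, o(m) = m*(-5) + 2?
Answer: 5041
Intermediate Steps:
o(m) = 2 - 5*m (o(m) = -5*m + 2 = 2 - 5*m)
Z(H) = 4 - 2*H (Z(H) = 4 - (H + H) = 4 - 2*H)
b(T, U) = 12 - U (b(T, U) = (2 - 5*(-2)) - U = (2 + 10) - U = 12 - U)
(b(Z(6), 0) - 83)² = ((12 - 1*0) - 83)² = ((12 + 0) - 83)² = (12 - 83)² = (-71)² = 5041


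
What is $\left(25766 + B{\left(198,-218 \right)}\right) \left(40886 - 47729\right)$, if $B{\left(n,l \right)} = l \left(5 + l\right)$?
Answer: $-494064600$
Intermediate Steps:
$\left(25766 + B{\left(198,-218 \right)}\right) \left(40886 - 47729\right) = \left(25766 - 218 \left(5 - 218\right)\right) \left(40886 - 47729\right) = \left(25766 - -46434\right) \left(-6843\right) = \left(25766 + 46434\right) \left(-6843\right) = 72200 \left(-6843\right) = -494064600$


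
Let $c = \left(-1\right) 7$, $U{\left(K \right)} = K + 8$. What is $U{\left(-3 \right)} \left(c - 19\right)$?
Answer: $-130$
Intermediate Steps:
$U{\left(K \right)} = 8 + K$
$c = -7$
$U{\left(-3 \right)} \left(c - 19\right) = \left(8 - 3\right) \left(-7 - 19\right) = 5 \left(-26\right) = -130$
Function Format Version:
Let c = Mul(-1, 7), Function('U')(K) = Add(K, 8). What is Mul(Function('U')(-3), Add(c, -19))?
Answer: -130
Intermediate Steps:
Function('U')(K) = Add(8, K)
c = -7
Mul(Function('U')(-3), Add(c, -19)) = Mul(Add(8, -3), Add(-7, -19)) = Mul(5, -26) = -130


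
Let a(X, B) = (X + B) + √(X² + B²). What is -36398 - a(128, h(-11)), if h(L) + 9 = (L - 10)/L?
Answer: -401708/11 - 2*√497137/11 ≈ -36647.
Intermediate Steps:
h(L) = -9 + (-10 + L)/L (h(L) = -9 + (L - 10)/L = -9 + (-10 + L)/L)
a(X, B) = B + X + √(B² + X²) (a(X, B) = (B + X) + √(B² + X²) = B + X + √(B² + X²))
-36398 - a(128, h(-11)) = -36398 - ((-8 - 10/(-11)) + 128 + √((-8 - 10/(-11))² + 128²)) = -36398 - ((-8 - 10*(-1/11)) + 128 + √((-8 - 10*(-1/11))² + 16384)) = -36398 - ((-8 + 10/11) + 128 + √((-8 + 10/11)² + 16384)) = -36398 - (-78/11 + 128 + √((-78/11)² + 16384)) = -36398 - (-78/11 + 128 + √(6084/121 + 16384)) = -36398 - (-78/11 + 128 + √(1988548/121)) = -36398 - (-78/11 + 128 + 2*√497137/11) = -36398 - (1330/11 + 2*√497137/11) = -36398 + (-1330/11 - 2*√497137/11) = -401708/11 - 2*√497137/11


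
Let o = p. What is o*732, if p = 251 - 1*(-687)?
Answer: 686616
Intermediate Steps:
p = 938 (p = 251 + 687 = 938)
o = 938
o*732 = 938*732 = 686616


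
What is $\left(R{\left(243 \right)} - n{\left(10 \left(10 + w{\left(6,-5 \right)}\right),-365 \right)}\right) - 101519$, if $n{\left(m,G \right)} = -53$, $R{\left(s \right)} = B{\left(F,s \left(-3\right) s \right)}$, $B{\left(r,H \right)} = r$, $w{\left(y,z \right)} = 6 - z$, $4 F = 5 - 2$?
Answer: $- \frac{405861}{4} \approx -1.0147 \cdot 10^{5}$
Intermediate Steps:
$F = \frac{3}{4}$ ($F = \frac{5 - 2}{4} = \frac{1}{4} \cdot 3 = \frac{3}{4} \approx 0.75$)
$R{\left(s \right)} = \frac{3}{4}$
$\left(R{\left(243 \right)} - n{\left(10 \left(10 + w{\left(6,-5 \right)}\right),-365 \right)}\right) - 101519 = \left(\frac{3}{4} - -53\right) - 101519 = \left(\frac{3}{4} + 53\right) - 101519 = \frac{215}{4} - 101519 = - \frac{405861}{4}$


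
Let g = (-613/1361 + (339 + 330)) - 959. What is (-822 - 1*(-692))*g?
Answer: 51389390/1361 ≈ 37759.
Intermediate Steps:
g = -395303/1361 (g = (-613*1/1361 + 669) - 959 = (-613/1361 + 669) - 959 = 909896/1361 - 959 = -395303/1361 ≈ -290.45)
(-822 - 1*(-692))*g = (-822 - 1*(-692))*(-395303/1361) = (-822 + 692)*(-395303/1361) = -130*(-395303/1361) = 51389390/1361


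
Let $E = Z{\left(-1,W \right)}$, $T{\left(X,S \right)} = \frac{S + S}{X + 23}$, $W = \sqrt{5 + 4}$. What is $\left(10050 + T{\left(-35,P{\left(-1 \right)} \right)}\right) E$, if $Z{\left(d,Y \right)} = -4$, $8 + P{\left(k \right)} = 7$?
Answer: $- \frac{120602}{3} \approx -40201.0$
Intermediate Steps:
$W = 3$ ($W = \sqrt{9} = 3$)
$P{\left(k \right)} = -1$ ($P{\left(k \right)} = -8 + 7 = -1$)
$T{\left(X,S \right)} = \frac{2 S}{23 + X}$
$E = -4$
$\left(10050 + T{\left(-35,P{\left(-1 \right)} \right)}\right) E = \left(10050 + 2 \left(-1\right) \frac{1}{23 - 35}\right) \left(-4\right) = \left(10050 + 2 \left(-1\right) \frac{1}{-12}\right) \left(-4\right) = \left(10050 + 2 \left(-1\right) \left(- \frac{1}{12}\right)\right) \left(-4\right) = \left(10050 + \frac{1}{6}\right) \left(-4\right) = \frac{60301}{6} \left(-4\right) = - \frac{120602}{3}$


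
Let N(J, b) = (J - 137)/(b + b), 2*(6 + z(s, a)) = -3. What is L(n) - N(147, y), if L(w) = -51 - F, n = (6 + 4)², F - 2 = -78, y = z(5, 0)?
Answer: 77/3 ≈ 25.667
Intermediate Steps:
z(s, a) = -15/2 (z(s, a) = -6 + (½)*(-3) = -6 - 3/2 = -15/2)
y = -15/2 ≈ -7.5000
F = -76 (F = 2 - 78 = -76)
n = 100 (n = 10² = 100)
N(J, b) = (-137 + J)/(2*b) (N(J, b) = (-137 + J)/((2*b)) = (-137 + J)*(1/(2*b)) = (-137 + J)/(2*b))
L(w) = 25 (L(w) = -51 - 1*(-76) = -51 + 76 = 25)
L(n) - N(147, y) = 25 - (-137 + 147)/(2*(-15/2)) = 25 - (-2)*10/(2*15) = 25 - 1*(-⅔) = 25 + ⅔ = 77/3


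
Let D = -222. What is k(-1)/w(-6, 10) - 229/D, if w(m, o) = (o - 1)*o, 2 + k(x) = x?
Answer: 554/555 ≈ 0.99820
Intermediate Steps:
k(x) = -2 + x
w(m, o) = o*(-1 + o) (w(m, o) = (-1 + o)*o = o*(-1 + o))
k(-1)/w(-6, 10) - 229/D = (-2 - 1)/((10*(-1 + 10))) - 229/(-222) = -3/(10*9) - 229*(-1/222) = -3/90 + 229/222 = -3*1/90 + 229/222 = -1/30 + 229/222 = 554/555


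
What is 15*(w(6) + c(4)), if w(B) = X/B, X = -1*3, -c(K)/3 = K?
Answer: -375/2 ≈ -187.50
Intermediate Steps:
c(K) = -3*K
X = -3
w(B) = -3/B
15*(w(6) + c(4)) = 15*(-3/6 - 3*4) = 15*(-3*1/6 - 12) = 15*(-1/2 - 12) = 15*(-25/2) = -375/2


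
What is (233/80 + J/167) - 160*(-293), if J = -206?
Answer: 626339231/13360 ≈ 46882.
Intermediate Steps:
(233/80 + J/167) - 160*(-293) = (233/80 - 206/167) - 160*(-293) = (233*(1/80) - 206*1/167) + 46880 = (233/80 - 206/167) + 46880 = 22431/13360 + 46880 = 626339231/13360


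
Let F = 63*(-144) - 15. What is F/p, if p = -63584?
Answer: 9087/63584 ≈ 0.14291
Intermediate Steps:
F = -9087 (F = -9072 - 15 = -9087)
F/p = -9087/(-63584) = -9087*(-1/63584) = 9087/63584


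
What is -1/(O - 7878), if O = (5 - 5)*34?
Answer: 1/7878 ≈ 0.00012694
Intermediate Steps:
O = 0 (O = 0*34 = 0)
-1/(O - 7878) = -1/(0 - 7878) = -1/(-7878) = -1*(-1/7878) = 1/7878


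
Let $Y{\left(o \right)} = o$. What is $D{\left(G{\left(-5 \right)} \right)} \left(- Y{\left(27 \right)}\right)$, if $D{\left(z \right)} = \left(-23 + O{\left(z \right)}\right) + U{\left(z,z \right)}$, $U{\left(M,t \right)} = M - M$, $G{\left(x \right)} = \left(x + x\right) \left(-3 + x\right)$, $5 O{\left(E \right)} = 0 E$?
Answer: $621$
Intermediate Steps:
$O{\left(E \right)} = 0$ ($O{\left(E \right)} = \frac{0 E}{5} = \frac{1}{5} \cdot 0 = 0$)
$G{\left(x \right)} = 2 x \left(-3 + x\right)$
$U{\left(M,t \right)} = 0$
$D{\left(z \right)} = -23$ ($D{\left(z \right)} = \left(-23 + 0\right) + 0 = -23 + 0 = -23$)
$D{\left(G{\left(-5 \right)} \right)} \left(- Y{\left(27 \right)}\right) = - 23 \left(\left(-1\right) 27\right) = \left(-23\right) \left(-27\right) = 621$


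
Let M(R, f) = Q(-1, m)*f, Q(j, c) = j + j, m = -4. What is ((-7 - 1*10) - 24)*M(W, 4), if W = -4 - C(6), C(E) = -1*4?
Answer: 328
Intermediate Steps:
C(E) = -4
Q(j, c) = 2*j
W = 0 (W = -4 - 1*(-4) = -4 + 4 = 0)
M(R, f) = -2*f (M(R, f) = (2*(-1))*f = -2*f)
((-7 - 1*10) - 24)*M(W, 4) = ((-7 - 1*10) - 24)*(-2*4) = ((-7 - 10) - 24)*(-8) = (-17 - 24)*(-8) = -41*(-8) = 328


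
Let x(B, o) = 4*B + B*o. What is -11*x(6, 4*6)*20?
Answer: -36960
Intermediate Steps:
-11*x(6, 4*6)*20 = -66*(4 + 4*6)*20 = -66*(4 + 24)*20 = -66*28*20 = -11*168*20 = -1848*20 = -36960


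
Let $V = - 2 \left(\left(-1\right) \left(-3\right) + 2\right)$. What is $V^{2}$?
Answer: $100$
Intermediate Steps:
$V = -10$ ($V = - 2 \left(3 + 2\right) = \left(-2\right) 5 = -10$)
$V^{2} = \left(-10\right)^{2} = 100$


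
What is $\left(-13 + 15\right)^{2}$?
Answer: $4$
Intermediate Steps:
$\left(-13 + 15\right)^{2} = 2^{2} = 4$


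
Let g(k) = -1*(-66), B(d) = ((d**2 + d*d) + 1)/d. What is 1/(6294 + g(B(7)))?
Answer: 1/6360 ≈ 0.00015723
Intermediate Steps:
B(d) = (1 + 2*d**2)/d (B(d) = ((d**2 + d**2) + 1)/d = (2*d**2 + 1)/d = (1 + 2*d**2)/d)
g(k) = 66
1/(6294 + g(B(7))) = 1/(6294 + 66) = 1/6360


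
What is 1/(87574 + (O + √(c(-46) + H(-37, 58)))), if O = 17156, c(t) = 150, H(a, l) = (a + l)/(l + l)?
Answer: 4049560/424110412993 - 2*√505209/1272331238979 ≈ 9.5472e-6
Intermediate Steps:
H(a, l) = (a + l)/(2*l) (H(a, l) = (a + l)/((2*l)) = (a + l)*(1/(2*l)) = (a + l)/(2*l))
1/(87574 + (O + √(c(-46) + H(-37, 58)))) = 1/(87574 + (17156 + √(150 + (½)*(-37 + 58)/58))) = 1/(87574 + (17156 + √(150 + (½)*(1/58)*21))) = 1/(87574 + (17156 + √(150 + 21/116))) = 1/(87574 + (17156 + √(17421/116))) = 1/(87574 + (17156 + √505209/58)) = 1/(104730 + √505209/58)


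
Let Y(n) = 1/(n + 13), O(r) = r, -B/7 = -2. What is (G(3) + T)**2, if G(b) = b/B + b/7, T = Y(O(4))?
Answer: 27889/56644 ≈ 0.49236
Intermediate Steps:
B = 14 (B = -7*(-2) = 14)
Y(n) = 1/(13 + n)
T = 1/17 (T = 1/(13 + 4) = 1/17 ≈ 0.058824)
G(b) = 3*b/14 (G(b) = b/14 + b/7 = 3*b/14)
(G(3) + T)**2 = ((3/14)*3 + 1/17)**2 = (9/14 + 1/17)**2 = (167/238)**2 = 27889/56644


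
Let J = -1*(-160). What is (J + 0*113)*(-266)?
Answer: -42560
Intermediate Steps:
J = 160
(J + 0*113)*(-266) = (160 + 0*113)*(-266) = (160 + 0)*(-266) = 160*(-266) = -42560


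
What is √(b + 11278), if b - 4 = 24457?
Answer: 57*√11 ≈ 189.05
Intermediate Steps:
b = 24461 (b = 4 + 24457 = 24461)
√(b + 11278) = √(24461 + 11278) = √35739 = 57*√11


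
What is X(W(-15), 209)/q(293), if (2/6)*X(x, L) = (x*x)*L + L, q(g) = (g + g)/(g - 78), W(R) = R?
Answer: 15232965/293 ≈ 51990.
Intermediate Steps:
q(g) = 2*g/(-78 + g) (q(g) = (2*g)/(-78 + g) = 2*g/(-78 + g))
X(x, L) = 3*L + 3*L*x**2 (X(x, L) = 3*((x*x)*L + L) = 3*(x**2*L + L) = 3*(L*x**2 + L) = 3*(L + L*x**2) = 3*L + 3*L*x**2)
X(W(-15), 209)/q(293) = (3*209*(1 + (-15)**2))/((2*293/(-78 + 293))) = (3*209*(1 + 225))/((2*293/215)) = (3*209*226)/((2*293*(1/215))) = 141702/(586/215) = 141702*(215/586) = 15232965/293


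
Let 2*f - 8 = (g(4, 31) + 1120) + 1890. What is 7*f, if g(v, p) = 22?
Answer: 10640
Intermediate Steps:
f = 1520 (f = 4 + ((22 + 1120) + 1890)/2 = 4 + (1142 + 1890)/2 = 4 + (1/2)*3032 = 4 + 1516 = 1520)
7*f = 7*1520 = 10640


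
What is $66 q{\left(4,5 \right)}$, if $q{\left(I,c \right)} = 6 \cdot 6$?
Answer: $2376$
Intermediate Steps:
$q{\left(I,c \right)} = 36$
$66 q{\left(4,5 \right)} = 66 \cdot 36 = 2376$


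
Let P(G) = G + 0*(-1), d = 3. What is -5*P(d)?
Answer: -15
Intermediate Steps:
P(G) = G (P(G) = G + 0 = G)
-5*P(d) = -5*3 = -15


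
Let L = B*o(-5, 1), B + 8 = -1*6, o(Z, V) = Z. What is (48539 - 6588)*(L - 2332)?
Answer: -94893162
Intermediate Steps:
B = -14 (B = -8 - 1*6 = -8 - 6 = -14)
L = 70 (L = -14*(-5) = 70)
(48539 - 6588)*(L - 2332) = (48539 - 6588)*(70 - 2332) = 41951*(-2262) = -94893162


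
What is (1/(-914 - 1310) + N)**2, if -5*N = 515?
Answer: 52474439329/4946176 ≈ 10609.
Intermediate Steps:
N = -103 (N = -1/5*515 = -103)
(1/(-914 - 1310) + N)**2 = (1/(-914 - 1310) - 103)**2 = (1/(-2224) - 103)**2 = (-1/2224 - 103)**2 = (-229073/2224)**2 = 52474439329/4946176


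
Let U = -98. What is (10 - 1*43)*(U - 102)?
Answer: 6600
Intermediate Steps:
(10 - 1*43)*(U - 102) = (10 - 1*43)*(-98 - 102) = (10 - 43)*(-200) = -33*(-200) = 6600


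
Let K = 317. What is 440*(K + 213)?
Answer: 233200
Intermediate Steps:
440*(K + 213) = 440*(317 + 213) = 440*530 = 233200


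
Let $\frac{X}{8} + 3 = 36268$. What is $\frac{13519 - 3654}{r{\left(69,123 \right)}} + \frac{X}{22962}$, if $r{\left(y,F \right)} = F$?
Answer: $\frac{43700815}{470721} \approx 92.838$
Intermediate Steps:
$X = 290120$ ($X = -24 + 8 \cdot 36268 = -24 + 290144 = 290120$)
$\frac{13519 - 3654}{r{\left(69,123 \right)}} + \frac{X}{22962} = \frac{13519 - 3654}{123} + \frac{290120}{22962} = \left(13519 - 3654\right) \frac{1}{123} + 290120 \cdot \frac{1}{22962} = 9865 \cdot \frac{1}{123} + \frac{145060}{11481} = \frac{9865}{123} + \frac{145060}{11481} = \frac{43700815}{470721}$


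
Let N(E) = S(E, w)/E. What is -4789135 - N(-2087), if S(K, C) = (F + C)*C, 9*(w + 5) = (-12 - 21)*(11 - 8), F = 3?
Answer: -9994924537/2087 ≈ -4.7891e+6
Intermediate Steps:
w = -16 (w = -5 + ((-12 - 21)*(11 - 8))/9 = -5 + (-33*3)/9 = -5 + (⅑)*(-99) = -5 - 11 = -16)
S(K, C) = C*(3 + C) (S(K, C) = (3 + C)*C = C*(3 + C))
N(E) = 208/E (N(E) = (-16*(3 - 16))/E = (-16*(-13))/E = 208/E)
-4789135 - N(-2087) = -4789135 - 208/(-2087) = -4789135 - 208*(-1)/2087 = -4789135 - 1*(-208/2087) = -4789135 + 208/2087 = -9994924537/2087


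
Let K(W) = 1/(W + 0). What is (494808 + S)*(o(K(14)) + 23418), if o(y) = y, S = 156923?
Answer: 213671963543/14 ≈ 1.5262e+10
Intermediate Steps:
K(W) = 1/W
(494808 + S)*(o(K(14)) + 23418) = (494808 + 156923)*(1/14 + 23418) = 651731*(1/14 + 23418) = 651731*(327853/14) = 213671963543/14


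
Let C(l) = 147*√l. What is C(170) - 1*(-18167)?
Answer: 18167 + 147*√170 ≈ 20084.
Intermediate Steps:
C(170) - 1*(-18167) = 147*√170 - 1*(-18167) = 147*√170 + 18167 = 18167 + 147*√170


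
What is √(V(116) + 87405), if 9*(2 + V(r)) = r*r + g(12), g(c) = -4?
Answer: √800079/3 ≈ 298.16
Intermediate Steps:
V(r) = -22/9 + r²/9 (V(r) = -2 + (r*r - 4)/9 = -2 + (r² - 4)/9 = -2 + (-4 + r²)/9 = -2 + (-4/9 + r²/9) = -22/9 + r²/9)
√(V(116) + 87405) = √((-22/9 + (⅑)*116²) + 87405) = √((-22/9 + (⅑)*13456) + 87405) = √((-22/9 + 13456/9) + 87405) = √(4478/3 + 87405) = √(266693/3) = √800079/3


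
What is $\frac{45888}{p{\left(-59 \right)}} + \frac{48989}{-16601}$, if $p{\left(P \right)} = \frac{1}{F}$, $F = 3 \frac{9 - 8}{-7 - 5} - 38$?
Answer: $- \frac{29138389805}{16601} \approx -1.7552 \cdot 10^{6}$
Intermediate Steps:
$F = - \frac{153}{4}$ ($F = 3 \cdot 1 \frac{1}{-12} - 38 = 3 \cdot 1 \left(- \frac{1}{12}\right) - 38 = 3 \left(- \frac{1}{12}\right) - 38 = - \frac{1}{4} - 38 = - \frac{153}{4} \approx -38.25$)
$p{\left(P \right)} = - \frac{4}{153}$ ($p{\left(P \right)} = \frac{1}{- \frac{153}{4}} = - \frac{4}{153}$)
$\frac{45888}{p{\left(-59 \right)}} + \frac{48989}{-16601} = \frac{45888}{- \frac{4}{153}} + \frac{48989}{-16601} = 45888 \left(- \frac{153}{4}\right) + 48989 \left(- \frac{1}{16601}\right) = -1755216 - \frac{48989}{16601} = - \frac{29138389805}{16601}$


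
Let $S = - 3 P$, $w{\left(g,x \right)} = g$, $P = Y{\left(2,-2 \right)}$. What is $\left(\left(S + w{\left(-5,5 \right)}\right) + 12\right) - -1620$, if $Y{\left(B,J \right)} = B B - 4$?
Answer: $1627$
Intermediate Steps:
$Y{\left(B,J \right)} = -4 + B^{2}$ ($Y{\left(B,J \right)} = B^{2} - 4 = -4 + B^{2}$)
$P = 0$ ($P = -4 + 2^{2} = -4 + 4 = 0$)
$S = 0$ ($S = \left(-3\right) 0 = 0$)
$\left(\left(S + w{\left(-5,5 \right)}\right) + 12\right) - -1620 = \left(\left(0 - 5\right) + 12\right) - -1620 = \left(-5 + 12\right) + 1620 = 7 + 1620 = 1627$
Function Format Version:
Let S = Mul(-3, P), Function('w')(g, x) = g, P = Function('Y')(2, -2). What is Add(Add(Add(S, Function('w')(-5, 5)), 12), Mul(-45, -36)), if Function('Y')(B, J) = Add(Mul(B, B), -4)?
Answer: 1627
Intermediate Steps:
Function('Y')(B, J) = Add(-4, Pow(B, 2)) (Function('Y')(B, J) = Add(Pow(B, 2), -4) = Add(-4, Pow(B, 2)))
P = 0 (P = Add(-4, Pow(2, 2)) = Add(-4, 4) = 0)
S = 0 (S = Mul(-3, 0) = 0)
Add(Add(Add(S, Function('w')(-5, 5)), 12), Mul(-45, -36)) = Add(Add(Add(0, -5), 12), Mul(-45, -36)) = Add(Add(-5, 12), 1620) = Add(7, 1620) = 1627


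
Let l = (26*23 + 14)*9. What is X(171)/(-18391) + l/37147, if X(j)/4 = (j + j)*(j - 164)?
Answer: -254422044/683170477 ≈ -0.37241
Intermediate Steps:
X(j) = 8*j*(-164 + j) (X(j) = 4*((j + j)*(j - 164)) = 4*((2*j)*(-164 + j)) = 4*(2*j*(-164 + j)) = 8*j*(-164 + j))
l = 5508 (l = (598 + 14)*9 = 612*9 = 5508)
X(171)/(-18391) + l/37147 = (8*171*(-164 + 171))/(-18391) + 5508/37147 = (8*171*7)*(-1/18391) + 5508*(1/37147) = 9576*(-1/18391) + 5508/37147 = -9576/18391 + 5508/37147 = -254422044/683170477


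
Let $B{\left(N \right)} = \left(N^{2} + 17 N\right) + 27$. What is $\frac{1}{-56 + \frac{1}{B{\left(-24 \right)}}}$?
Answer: $- \frac{195}{10919} \approx -0.017859$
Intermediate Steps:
$B{\left(N \right)} = 27 + N^{2} + 17 N$
$\frac{1}{-56 + \frac{1}{B{\left(-24 \right)}}} = \frac{1}{-56 + \frac{1}{27 + \left(-24\right)^{2} + 17 \left(-24\right)}} = \frac{1}{-56 + \frac{1}{27 + 576 - 408}} = \frac{1}{-56 + \frac{1}{195}} = \frac{1}{- \frac{10919}{195}} = - \frac{195}{10919}$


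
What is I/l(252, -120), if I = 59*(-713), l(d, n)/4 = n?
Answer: 42067/480 ≈ 87.640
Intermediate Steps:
l(d, n) = 4*n
I = -42067
I/l(252, -120) = -42067/(4*(-120)) = -42067/(-480) = -42067*(-1/480) = 42067/480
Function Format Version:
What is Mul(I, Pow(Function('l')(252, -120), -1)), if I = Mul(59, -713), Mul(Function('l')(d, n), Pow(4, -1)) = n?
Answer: Rational(42067, 480) ≈ 87.640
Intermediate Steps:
Function('l')(d, n) = Mul(4, n)
I = -42067
Mul(I, Pow(Function('l')(252, -120), -1)) = Mul(-42067, Pow(Mul(4, -120), -1)) = Mul(-42067, Pow(-480, -1)) = Mul(-42067, Rational(-1, 480)) = Rational(42067, 480)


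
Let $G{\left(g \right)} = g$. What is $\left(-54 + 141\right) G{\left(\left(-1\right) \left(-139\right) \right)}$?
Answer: $12093$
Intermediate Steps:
$\left(-54 + 141\right) G{\left(\left(-1\right) \left(-139\right) \right)} = \left(-54 + 141\right) \left(\left(-1\right) \left(-139\right)\right) = 87 \cdot 139 = 12093$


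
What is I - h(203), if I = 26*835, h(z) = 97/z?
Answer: 4407033/203 ≈ 21710.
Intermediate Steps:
I = 21710
I - h(203) = 21710 - 97/203 = 4407033/203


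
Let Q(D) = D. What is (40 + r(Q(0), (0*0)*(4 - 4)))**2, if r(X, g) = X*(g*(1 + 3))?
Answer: 1600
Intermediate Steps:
r(X, g) = 4*X*g (r(X, g) = X*(g*4) = X*(4*g) = 4*X*g)
(40 + r(Q(0), (0*0)*(4 - 4)))**2 = (40 + 4*0*((0*0)*(4 - 4)))**2 = (40 + 4*0*(0*0))**2 = (40 + 4*0*0)**2 = (40 + 0)**2 = 40**2 = 1600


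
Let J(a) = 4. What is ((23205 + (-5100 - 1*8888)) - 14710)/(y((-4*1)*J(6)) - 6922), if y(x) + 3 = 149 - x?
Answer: 5493/6760 ≈ 0.81257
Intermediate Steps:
y(x) = 146 - x (y(x) = -3 + (149 - x) = 146 - x)
((23205 + (-5100 - 1*8888)) - 14710)/(y((-4*1)*J(6)) - 6922) = ((23205 + (-5100 - 1*8888)) - 14710)/((146 - (-4*1)*4) - 6922) = ((23205 + (-5100 - 8888)) - 14710)/((146 - (-4)*4) - 6922) = ((23205 - 13988) - 14710)/((146 - 1*(-16)) - 6922) = (9217 - 14710)/((146 + 16) - 6922) = -5493/(162 - 6922) = -5493/(-6760) = -5493*(-1/6760) = 5493/6760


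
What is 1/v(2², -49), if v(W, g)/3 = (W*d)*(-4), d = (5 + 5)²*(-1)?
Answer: 1/4800 ≈ 0.00020833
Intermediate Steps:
d = -100 (d = 10²*(-1) = 100*(-1) = -100)
v(W, g) = 1200*W (v(W, g) = 3*((W*(-100))*(-4)) = 3*(-100*W*(-4)) = 3*(400*W) = 1200*W)
1/v(2², -49) = 1/(1200*2²) = 1/(1200*4) = 1/4800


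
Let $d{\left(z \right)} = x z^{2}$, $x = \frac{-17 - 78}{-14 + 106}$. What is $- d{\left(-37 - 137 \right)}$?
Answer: $\frac{719055}{23} \approx 31263.0$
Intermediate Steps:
$x = - \frac{95}{92} \approx -1.0326$
$d{\left(z \right)} = - \frac{95 z^{2}}{92}$
$- d{\left(-37 - 137 \right)} = - \frac{\left(-95\right) \left(-37 - 137\right)^{2}}{92} = - \frac{\left(-95\right) \left(-174\right)^{2}}{92} = - \frac{\left(-95\right) 30276}{92} = \left(-1\right) \left(- \frac{719055}{23}\right) = \frac{719055}{23}$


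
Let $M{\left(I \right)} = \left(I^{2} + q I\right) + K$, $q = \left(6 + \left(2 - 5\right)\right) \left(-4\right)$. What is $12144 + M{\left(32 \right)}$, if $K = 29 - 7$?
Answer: $12806$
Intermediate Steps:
$q = -12$ ($q = \left(6 + \left(2 - 5\right)\right) \left(-4\right) = \left(6 - 3\right) \left(-4\right) = 3 \left(-4\right) = -12$)
$K = 22$
$M{\left(I \right)} = 22 + I^{2} - 12 I$ ($M{\left(I \right)} = \left(I^{2} - 12 I\right) + 22 = 22 + I^{2} - 12 I$)
$12144 + M{\left(32 \right)} = 12144 + \left(22 + 32^{2} - 384\right) = 12144 + \left(22 + 1024 - 384\right) = 12144 + 662 = 12806$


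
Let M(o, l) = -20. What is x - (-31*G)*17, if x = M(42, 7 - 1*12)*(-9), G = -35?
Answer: -18265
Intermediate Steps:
x = 180 (x = -20*(-9) = 180)
x - (-31*G)*17 = 180 - (-31*(-35))*17 = 180 - 1085*17 = 180 - 1*18445 = 180 - 18445 = -18265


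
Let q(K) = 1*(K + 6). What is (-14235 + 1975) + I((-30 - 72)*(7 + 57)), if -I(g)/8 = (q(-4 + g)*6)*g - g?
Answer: -2044947428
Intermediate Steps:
q(K) = 6 + K (q(K) = 1*(6 + K) = 6 + K)
I(g) = 8*g - 8*g*(12 + 6*g) (I(g) = -8*(((6 + (-4 + g))*6)*g - g) = -8*(((2 + g)*6)*g - g) = -8*((12 + 6*g)*g - g) = -8*(g*(12 + 6*g) - g) = -8*(-g + g*(12 + 6*g)) = 8*g - 8*g*(12 + 6*g))
(-14235 + 1975) + I((-30 - 72)*(7 + 57)) = (-14235 + 1975) - 8*(-30 - 72)*(7 + 57)*(11 + 6*((-30 - 72)*(7 + 57))) = -12260 - 8*(-102*64)*(11 + 6*(-102*64)) = -12260 - 8*(-6528)*(11 + 6*(-6528)) = -12260 - 8*(-6528)*(11 - 39168) = -12260 - 8*(-6528)*(-39157) = -12260 - 2044935168 = -2044947428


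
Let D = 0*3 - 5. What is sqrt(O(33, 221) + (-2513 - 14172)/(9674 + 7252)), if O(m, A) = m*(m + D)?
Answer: sqrt(264433865514)/16926 ≈ 30.381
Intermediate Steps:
D = -5 (D = 0 - 5 = -5)
O(m, A) = m*(-5 + m) (O(m, A) = m*(m - 5) = m*(-5 + m))
sqrt(O(33, 221) + (-2513 - 14172)/(9674 + 7252)) = sqrt(33*(-5 + 33) + (-2513 - 14172)/(9674 + 7252)) = sqrt(33*28 - 16685/16926) = sqrt(924 - 16685*1/16926) = sqrt(924 - 16685/16926) = sqrt(15622939/16926) = sqrt(264433865514)/16926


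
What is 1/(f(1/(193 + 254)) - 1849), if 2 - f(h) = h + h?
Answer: -447/825611 ≈ -0.00054142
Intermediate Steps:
f(h) = 2 - 2*h (f(h) = 2 - (h + h) = 2 - 2*h)
1/(f(1/(193 + 254)) - 1849) = 1/((2 - 2/(193 + 254)) - 1849) = 1/((2 - 2/447) - 1849) = 1/(892/447 - 1849) = 1/(-825611/447) = -447/825611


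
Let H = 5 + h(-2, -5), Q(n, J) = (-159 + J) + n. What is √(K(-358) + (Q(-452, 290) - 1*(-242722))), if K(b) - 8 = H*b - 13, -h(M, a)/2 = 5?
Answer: √244186 ≈ 494.15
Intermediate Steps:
h(M, a) = -10 (h(M, a) = -2*5 = -10)
Q(n, J) = -159 + J + n
H = -5 (H = 5 - 10 = -5)
K(b) = -5 - 5*b (K(b) = 8 + (-5*b - 13) = 8 + (-13 - 5*b) = -5 - 5*b)
√(K(-358) + (Q(-452, 290) - 1*(-242722))) = √((-5 - 5*(-358)) + ((-159 + 290 - 452) - 1*(-242722))) = √((-5 + 1790) + (-321 + 242722)) = √(1785 + 242401) = √244186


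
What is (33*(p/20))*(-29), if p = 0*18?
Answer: 0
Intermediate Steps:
p = 0
(33*(p/20))*(-29) = (33*(0/20))*(-29) = (33*(0*(1/20)))*(-29) = (33*0)*(-29) = 0*(-29) = 0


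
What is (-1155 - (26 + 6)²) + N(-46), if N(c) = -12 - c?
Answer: -2145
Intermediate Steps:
(-1155 - (26 + 6)²) + N(-46) = (-1155 - (26 + 6)²) + (-12 - 1*(-46)) = (-1155 - 1*32²) + (-12 + 46) = (-1155 - 1*1024) + 34 = (-1155 - 1024) + 34 = -2179 + 34 = -2145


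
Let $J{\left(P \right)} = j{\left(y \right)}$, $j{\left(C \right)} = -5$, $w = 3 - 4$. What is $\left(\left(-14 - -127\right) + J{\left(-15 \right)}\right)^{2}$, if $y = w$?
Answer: $11664$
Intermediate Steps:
$w = -1$ ($w = 3 - 4 = -1$)
$y = -1$
$J{\left(P \right)} = -5$
$\left(\left(-14 - -127\right) + J{\left(-15 \right)}\right)^{2} = \left(\left(-14 - -127\right) - 5\right)^{2} = \left(\left(-14 + 127\right) - 5\right)^{2} = \left(113 - 5\right)^{2} = 108^{2} = 11664$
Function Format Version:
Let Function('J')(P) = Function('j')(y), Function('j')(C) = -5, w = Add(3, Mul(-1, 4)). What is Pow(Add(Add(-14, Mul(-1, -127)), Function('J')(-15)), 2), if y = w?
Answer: 11664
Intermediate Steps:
w = -1 (w = Add(3, -4) = -1)
y = -1
Function('J')(P) = -5
Pow(Add(Add(-14, Mul(-1, -127)), Function('J')(-15)), 2) = Pow(Add(Add(-14, Mul(-1, -127)), -5), 2) = Pow(Add(Add(-14, 127), -5), 2) = Pow(Add(113, -5), 2) = Pow(108, 2) = 11664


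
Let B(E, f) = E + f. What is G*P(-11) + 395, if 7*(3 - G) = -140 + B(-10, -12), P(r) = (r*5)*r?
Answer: 113480/7 ≈ 16211.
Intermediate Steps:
P(r) = 5*r² (P(r) = (5*r)*r = 5*r²)
G = 183/7 (G = 3 - (-140 + (-10 - 12))/7 = 3 - (-140 - 22)/7 = 3 - ⅐*(-162) = 3 + 162/7 = 183/7 ≈ 26.143)
G*P(-11) + 395 = 183*(5*(-11)²)/7 + 395 = 183*(5*121)/7 + 395 = (183/7)*605 + 395 = 110715/7 + 395 = 113480/7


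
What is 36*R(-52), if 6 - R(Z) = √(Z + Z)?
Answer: 216 - 72*I*√26 ≈ 216.0 - 367.13*I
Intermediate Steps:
R(Z) = 6 - √2*√Z (R(Z) = 6 - √(Z + Z) = 6 - √(2*Z) = 6 - √2*√Z)
36*R(-52) = 36*(6 - √2*√(-52)) = 36*(6 - √2*2*I*√13) = 36*(6 - 2*I*√26) = 216 - 72*I*√26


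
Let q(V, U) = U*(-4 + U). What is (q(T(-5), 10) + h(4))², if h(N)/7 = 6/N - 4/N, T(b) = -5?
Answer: 16129/4 ≈ 4032.3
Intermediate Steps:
h(N) = 14/N (h(N) = 7*(6/N - 4/N) = 7*(2/N) = 14/N)
(q(T(-5), 10) + h(4))² = (10*(-4 + 10) + 14/4)² = (10*6 + 14*(¼))² = (60 + 7/2)² = (127/2)² = 16129/4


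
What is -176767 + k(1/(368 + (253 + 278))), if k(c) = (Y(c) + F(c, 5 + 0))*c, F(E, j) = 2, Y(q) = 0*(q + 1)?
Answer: -158913531/899 ≈ -1.7677e+5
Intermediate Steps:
Y(q) = 0 (Y(q) = 0*(1 + q) = 0)
k(c) = 2*c (k(c) = (0 + 2)*c = 2*c)
-176767 + k(1/(368 + (253 + 278))) = -176767 + 2/(368 + (253 + 278)) = -176767 + 2/(368 + 531) = -176767 + 2/899 = -158913531/899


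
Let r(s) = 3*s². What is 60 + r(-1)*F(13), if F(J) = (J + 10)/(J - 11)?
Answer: 189/2 ≈ 94.500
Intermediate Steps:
F(J) = (10 + J)/(-11 + J)
60 + r(-1)*F(13) = 60 + (3*(-1)²)*((10 + 13)/(-11 + 13)) = 60 + (3*1)*(23/2) = 60 + 3*((½)*23) = 60 + 3*(23/2) = 60 + 69/2 = 189/2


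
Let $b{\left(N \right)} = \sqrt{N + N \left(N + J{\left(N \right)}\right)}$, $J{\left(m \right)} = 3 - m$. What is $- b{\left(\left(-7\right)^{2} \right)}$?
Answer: $-14$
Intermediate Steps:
$b{\left(N \right)} = 2 \sqrt{N}$ ($b{\left(N \right)} = \sqrt{N + N \left(N - \left(-3 + N\right)\right)} = \sqrt{N + N 3} = \sqrt{N + 3 N} = \sqrt{4 N} = 2 \sqrt{N}$)
$- b{\left(\left(-7\right)^{2} \right)} = - 2 \sqrt{\left(-7\right)^{2}} = - 2 \sqrt{49} = - 2 \cdot 7 = \left(-1\right) 14 = -14$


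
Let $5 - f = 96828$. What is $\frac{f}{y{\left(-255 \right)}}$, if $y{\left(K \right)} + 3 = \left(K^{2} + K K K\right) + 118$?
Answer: $\frac{96823}{16516235} \approx 0.0058623$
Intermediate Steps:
$f = -96823$ ($f = 5 - 96828 = -96823$)
$y{\left(K \right)} = 115 + K^{2} + K^{3}$ ($y{\left(K \right)} = -3 + \left(\left(K^{2} + K K K\right) + 118\right) = -3 + \left(\left(K^{2} + K^{2} K\right) + 118\right) = -3 + \left(\left(K^{2} + K^{3}\right) + 118\right) = -3 + \left(118 + K^{2} + K^{3}\right) = 115 + K^{2} + K^{3}$)
$\frac{f}{y{\left(-255 \right)}} = - \frac{96823}{115 + \left(-255\right)^{2} + \left(-255\right)^{3}} = - \frac{96823}{115 + 65025 - 16581375} = - \frac{96823}{-16516235} = \left(-96823\right) \left(- \frac{1}{16516235}\right) = \frac{96823}{16516235}$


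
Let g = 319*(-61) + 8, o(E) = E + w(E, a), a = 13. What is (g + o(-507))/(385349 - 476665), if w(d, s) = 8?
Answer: 9975/45658 ≈ 0.21847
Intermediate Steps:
o(E) = 8 + E (o(E) = E + 8 = 8 + E)
g = -19451 (g = -19459 + 8 = -19451)
(g + o(-507))/(385349 - 476665) = (-19451 + (8 - 507))/(385349 - 476665) = (-19451 - 499)/(-91316) = -19950*(-1/91316) = 9975/45658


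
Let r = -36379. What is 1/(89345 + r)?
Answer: 1/52966 ≈ 1.8880e-5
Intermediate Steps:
1/(89345 + r) = 1/(89345 - 36379) = 1/52966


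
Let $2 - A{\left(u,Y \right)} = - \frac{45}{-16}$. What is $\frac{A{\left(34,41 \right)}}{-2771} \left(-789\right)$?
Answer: $- \frac{10257}{44336} \approx -0.23135$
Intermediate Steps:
$A{\left(u,Y \right)} = - \frac{13}{16}$ ($A{\left(u,Y \right)} = 2 - - \frac{45}{-16} = 2 - \left(-45\right) \left(- \frac{1}{16}\right) = 2 - \frac{45}{16} = - \frac{13}{16}$)
$\frac{A{\left(34,41 \right)}}{-2771} \left(-789\right) = - \frac{13}{16 \left(-2771\right)} \left(-789\right) = \left(- \frac{13}{16}\right) \left(- \frac{1}{2771}\right) \left(-789\right) = \frac{13}{44336} \left(-789\right) = - \frac{10257}{44336}$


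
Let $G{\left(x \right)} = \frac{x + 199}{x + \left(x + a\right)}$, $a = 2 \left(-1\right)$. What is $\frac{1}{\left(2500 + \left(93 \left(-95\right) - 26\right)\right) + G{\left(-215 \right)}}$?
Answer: $- \frac{27}{171746} \approx -0.00015721$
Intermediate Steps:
$a = -2$
$G{\left(x \right)} = \frac{199 + x}{-2 + 2 x}$ ($G{\left(x \right)} = \frac{x + 199}{x + \left(x - 2\right)} = \frac{199 + x}{x + \left(-2 + x\right)} = \frac{199 + x}{-2 + 2 x}$)
$\frac{1}{\left(2500 + \left(93 \left(-95\right) - 26\right)\right) + G{\left(-215 \right)}} = \frac{1}{\left(2500 + \left(93 \left(-95\right) - 26\right)\right) + \frac{199 - 215}{2 \left(-1 - 215\right)}} = \frac{1}{\left(2500 - 8861\right) + \frac{1}{2} \frac{1}{-216} \left(-16\right)} = \frac{1}{\left(2500 - 8861\right) + \frac{1}{2} \left(- \frac{1}{216}\right) \left(-16\right)} = \frac{1}{-6361 + \frac{1}{27}} = \frac{1}{- \frac{171746}{27}} = - \frac{27}{171746}$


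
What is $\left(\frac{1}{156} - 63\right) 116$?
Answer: $- \frac{284983}{39} \approx -7307.3$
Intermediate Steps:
$\left(\frac{1}{156} - 63\right) 116 = \left(- \frac{9827}{156}\right) 116 = - \frac{284983}{39}$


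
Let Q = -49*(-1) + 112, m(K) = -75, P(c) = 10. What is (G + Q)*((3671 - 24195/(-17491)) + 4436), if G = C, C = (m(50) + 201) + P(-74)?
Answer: 42121648404/17491 ≈ 2.4082e+6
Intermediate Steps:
Q = 161 (Q = 49 + 112 = 161)
C = 136 (C = (-75 + 201) + 10 = 126 + 10 = 136)
G = 136
(G + Q)*((3671 - 24195/(-17491)) + 4436) = (136 + 161)*((3671 - 24195/(-17491)) + 4436) = 297*((3671 - 24195*(-1)/17491) + 4436) = 297*((3671 - 1*(-24195/17491)) + 4436) = 297*((3671 + 24195/17491) + 4436) = 297*(64233656/17491 + 4436) = 297*(141823732/17491) = 42121648404/17491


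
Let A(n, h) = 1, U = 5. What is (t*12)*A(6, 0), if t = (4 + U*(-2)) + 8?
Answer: 24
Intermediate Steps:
t = 2 (t = (4 + 5*(-2)) + 8 = (4 - 10) + 8 = -6 + 8 = 2)
(t*12)*A(6, 0) = (2*12)*1 = 24*1 = 24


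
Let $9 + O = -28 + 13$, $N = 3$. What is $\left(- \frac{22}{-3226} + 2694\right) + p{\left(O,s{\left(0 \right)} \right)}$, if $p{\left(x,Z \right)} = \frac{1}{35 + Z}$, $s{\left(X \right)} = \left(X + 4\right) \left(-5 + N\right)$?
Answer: $\frac{117328304}{43551} \approx 2694.0$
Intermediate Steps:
$s{\left(X \right)} = -8 - 2 X$ ($s{\left(X \right)} = \left(X + 4\right) \left(-5 + 3\right) = \left(4 + X\right) \left(-2\right) = -8 - 2 X$)
$O = -24$ ($O = -9 + \left(-28 + 13\right) = -9 - 15 = -24$)
$\left(- \frac{22}{-3226} + 2694\right) + p{\left(O,s{\left(0 \right)} \right)} = \left(- \frac{22}{-3226} + 2694\right) + \frac{1}{35 - 8} = \left(\left(-22\right) \left(- \frac{1}{3226}\right) + 2694\right) + \frac{1}{35 + \left(-8 + 0\right)} = \left(\frac{11}{1613} + 2694\right) + \frac{1}{35 - 8} = \frac{4345433}{1613} + \frac{1}{27} = \frac{117328304}{43551}$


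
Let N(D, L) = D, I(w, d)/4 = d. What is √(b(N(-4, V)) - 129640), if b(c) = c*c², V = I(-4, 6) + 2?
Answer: 2*I*√32426 ≈ 360.14*I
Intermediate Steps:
I(w, d) = 4*d
V = 26 (V = 4*6 + 2 = 24 + 2 = 26)
b(c) = c³
√(b(N(-4, V)) - 129640) = √((-4)³ - 129640) = √(-64 - 129640) = √(-129704) = 2*I*√32426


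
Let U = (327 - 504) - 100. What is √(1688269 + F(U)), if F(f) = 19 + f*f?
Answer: 3*√196113 ≈ 1328.5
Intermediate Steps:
U = -277 (U = -177 - 100 = -277)
F(f) = 19 + f²
√(1688269 + F(U)) = √(1688269 + (19 + (-277)²)) = √(1688269 + (19 + 76729)) = √(1688269 + 76748) = √1765017 = 3*√196113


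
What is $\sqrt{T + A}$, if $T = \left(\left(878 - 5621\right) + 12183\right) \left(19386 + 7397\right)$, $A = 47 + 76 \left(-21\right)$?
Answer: $\sqrt{199263971} \approx 14116.0$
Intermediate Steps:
$A = -1549$ ($A = 47 - 1596 = -1549$)
$T = 199265520$ ($T = \left(\left(878 - 5621\right) + 12183\right) 26783 = \left(-4743 + 12183\right) 26783 = 7440 \cdot 26783 = 199265520$)
$\sqrt{T + A} = \sqrt{199265520 - 1549} = \sqrt{199263971}$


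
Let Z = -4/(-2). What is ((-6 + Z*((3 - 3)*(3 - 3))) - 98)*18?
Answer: -1872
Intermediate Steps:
Z = 2 (Z = -4*(-½) = 2)
((-6 + Z*((3 - 3)*(3 - 3))) - 98)*18 = ((-6 + 2*((3 - 3)*(3 - 3))) - 98)*18 = ((-6 + 2*(0*0)) - 98)*18 = ((-6 + 2*0) - 98)*18 = ((-6 + 0) - 98)*18 = (-6 - 98)*18 = -104*18 = -1872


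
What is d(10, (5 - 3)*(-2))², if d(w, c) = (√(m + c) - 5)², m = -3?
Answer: (5 - I*√7)⁴ ≈ -376.0 - 952.47*I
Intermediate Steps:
d(w, c) = (-5 + √(-3 + c))² (d(w, c) = (√(-3 + c) - 5)² = (-5 + √(-3 + c))²)
d(10, (5 - 3)*(-2))² = ((-5 + √(-3 + (5 - 3)*(-2)))²)² = ((-5 + √(-3 + 2*(-2)))²)² = ((-5 + √(-3 - 4))²)² = ((-5 + √(-7))²)² = ((-5 + I*√7)²)² = (-5 + I*√7)⁴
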